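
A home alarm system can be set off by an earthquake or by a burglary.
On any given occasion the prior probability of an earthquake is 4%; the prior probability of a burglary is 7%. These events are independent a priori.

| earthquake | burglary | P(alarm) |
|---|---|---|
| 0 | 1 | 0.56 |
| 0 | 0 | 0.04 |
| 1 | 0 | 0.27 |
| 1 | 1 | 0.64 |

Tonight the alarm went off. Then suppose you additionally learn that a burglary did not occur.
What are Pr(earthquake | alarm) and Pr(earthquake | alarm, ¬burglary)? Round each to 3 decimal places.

Pr(earthquake | alarm) ≈ 0.139; Pr(earthquake | alarm, ¬burglary) ≈ 0.220

Sum P(alarm|·) weighted by the priors over the 4 (earthquake, burglary) configurations:
  P(alarm) = 0.04·0.96·0.93 + 0.56·0.96·0.07 + 0.27·0.04·0.93 + 0.64·0.04·0.07
        = 0.035712 + 0.037632 + 0.010044 + 0.001792 = 0.085180
Configurations with earthquake contribute 0.011836, so
  P(earthquake | alarm) = 0.011836 / 0.085180 ≈ 0.139

Now condition on the additional information:
P(alarm | ¬burglary) = 0.04*0.96 + 0.27*0.04 = 0.038400 + 0.010800 = 0.049200
The earthquake-present share is 0.27*0.04 = 0.010800.
So P(earthquake | alarm, ¬burglary) = 0.010800/0.049200 ≈ 0.220.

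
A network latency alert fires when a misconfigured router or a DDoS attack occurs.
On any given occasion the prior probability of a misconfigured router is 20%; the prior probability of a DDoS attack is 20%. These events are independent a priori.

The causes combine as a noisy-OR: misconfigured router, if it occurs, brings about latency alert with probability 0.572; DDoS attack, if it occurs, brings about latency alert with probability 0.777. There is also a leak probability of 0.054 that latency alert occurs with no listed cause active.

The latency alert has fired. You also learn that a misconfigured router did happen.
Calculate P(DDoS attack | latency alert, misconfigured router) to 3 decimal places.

P(DDoS attack | latency alert, misconfigured router) ≈ 0.276

Under noisy-OR, P(latency alert | causes) = 1 − (1−0.054)·∏(1−qᵢ) over the active causes.
By total probability over both values of DDoS attack:
  P(latency alert | misconfigured router) = 0.595112*0.8 + 0.90971*0.2
        = 0.476090 + 0.181942 = 0.658032
The terms with DDoS attack present sum to 0.181942, so
  P(DDoS attack | latency alert, misconfigured router) = 0.181942 / 0.658032 ≈ 0.276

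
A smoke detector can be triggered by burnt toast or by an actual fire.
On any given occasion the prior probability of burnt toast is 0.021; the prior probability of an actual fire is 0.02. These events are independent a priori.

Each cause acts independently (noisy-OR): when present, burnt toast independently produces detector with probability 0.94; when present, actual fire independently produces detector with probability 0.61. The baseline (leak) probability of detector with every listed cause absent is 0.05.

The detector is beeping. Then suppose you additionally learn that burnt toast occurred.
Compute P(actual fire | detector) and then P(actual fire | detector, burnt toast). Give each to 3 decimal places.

Under noisy-OR, P(detector | causes) = 1 − (1−0.05)·∏(1−qᵢ) over the active causes.
Sum P(detector|·) weighted by the priors over the 4 (burnt toast, actual fire) configurations:
  P(detector) = 0.05×0.979×0.98 + 0.6295×0.979×0.02 + 0.943×0.021×0.98 + 0.97777×0.021×0.02
        = 0.047971 + 0.012326 + 0.019407 + 0.000411 = 0.080115
Configurations with actual fire contribute 0.012737, so
  P(actual fire | detector) = 0.012737 / 0.080115 ≈ 0.159

Now also conditioning on burnt toast=true:
For the numerator, keep only actual fire=true terms: 0.97777*0.02 = 0.019555
Denominator P(detector | burnt toast): 0.943*0.98 + 0.97777*0.02 = 0.943695
P(actual fire | detector, burnt toast) = 0.019555/0.943695 ≈ 0.021

P(actual fire | detector) ≈ 0.159; P(actual fire | detector, burnt toast) ≈ 0.021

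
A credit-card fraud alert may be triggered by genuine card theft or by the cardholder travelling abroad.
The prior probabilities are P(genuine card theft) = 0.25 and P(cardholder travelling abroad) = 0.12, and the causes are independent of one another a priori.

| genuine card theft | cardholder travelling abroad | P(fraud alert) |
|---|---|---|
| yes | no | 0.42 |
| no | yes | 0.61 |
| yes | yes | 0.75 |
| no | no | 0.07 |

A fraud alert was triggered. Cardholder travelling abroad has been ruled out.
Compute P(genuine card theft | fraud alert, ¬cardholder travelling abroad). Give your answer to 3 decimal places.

P(genuine card theft | fraud alert, ¬cardholder travelling abroad) ≈ 0.667

Enumerate both values of genuine card theft and weight by the priors:
  P(fraud alert | ¬cardholder travelling abroad) = 0.07·0.75 + 0.42·0.25
        = 0.052500 + 0.105000 = 0.157500
Keeping only the genuine card theft-present terms gives 0.105000, so
  P(genuine card theft | fraud alert, ¬cardholder travelling abroad) = 0.105000 / 0.157500 ≈ 0.667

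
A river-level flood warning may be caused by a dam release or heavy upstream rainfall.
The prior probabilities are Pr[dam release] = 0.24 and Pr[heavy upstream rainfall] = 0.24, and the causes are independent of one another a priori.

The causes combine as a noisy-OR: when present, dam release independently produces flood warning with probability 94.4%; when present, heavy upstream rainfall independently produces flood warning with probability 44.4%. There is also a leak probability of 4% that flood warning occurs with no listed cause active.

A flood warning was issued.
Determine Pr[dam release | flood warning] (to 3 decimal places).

Under noisy-OR, P(flood warning | causes) = 1 − (1−0.04)·∏(1−qᵢ) over the active causes.
Weight on dam release=true, given the evidence: 0.172594 + 0.055878 = 0.228472
Denominator P(flood warning): 0.04×0.76×0.76 + 0.46624×0.76×0.24 + 0.94624×0.24×0.76 + 0.970109×0.24×0.24 = 0.336618
Posterior = 0.228472 / 0.336618 ≈ 0.679

Pr[dam release | flood warning] ≈ 0.679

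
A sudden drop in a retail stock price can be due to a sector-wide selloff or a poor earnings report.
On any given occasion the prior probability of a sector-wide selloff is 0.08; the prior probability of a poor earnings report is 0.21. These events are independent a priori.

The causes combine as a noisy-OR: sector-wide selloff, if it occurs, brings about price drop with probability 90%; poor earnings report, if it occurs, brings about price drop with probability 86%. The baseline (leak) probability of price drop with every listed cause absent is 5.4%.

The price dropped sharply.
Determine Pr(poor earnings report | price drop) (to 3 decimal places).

Under noisy-OR, P(price drop | causes) = 1 − (1−0.054)·∏(1−qᵢ) over the active causes.
P(price drop) = 0.054*0.92*0.79 + 0.86756*0.92*0.21 + 0.9054*0.08*0.79 + 0.986756*0.08*0.21 = 0.039247 + 0.167613 + 0.057221 + 0.016578 = 0.280659
The poor earnings report-present share is 0.167613 + 0.016578 = 0.184191.
So P(poor earnings report | price drop) = 0.184191/0.280659 ≈ 0.656.

Pr(poor earnings report | price drop) ≈ 0.656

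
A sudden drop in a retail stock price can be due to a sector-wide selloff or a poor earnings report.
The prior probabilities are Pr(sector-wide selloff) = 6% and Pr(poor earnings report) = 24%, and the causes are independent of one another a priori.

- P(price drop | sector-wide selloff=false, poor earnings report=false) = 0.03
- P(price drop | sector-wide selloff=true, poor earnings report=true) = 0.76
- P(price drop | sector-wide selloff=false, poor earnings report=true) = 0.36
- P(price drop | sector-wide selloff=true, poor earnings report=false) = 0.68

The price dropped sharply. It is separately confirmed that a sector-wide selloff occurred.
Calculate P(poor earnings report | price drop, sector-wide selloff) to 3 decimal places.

Numerator (weight on configurations with poor earnings report): 0.76×0.24 = 0.182400
Denominator P(price drop | sector-wide selloff): 0.68×0.76 + 0.76×0.24 = 0.699200
P(poor earnings report | price drop, sector-wide selloff) = 0.182400/0.699200 ≈ 0.261

P(poor earnings report | price drop, sector-wide selloff) ≈ 0.261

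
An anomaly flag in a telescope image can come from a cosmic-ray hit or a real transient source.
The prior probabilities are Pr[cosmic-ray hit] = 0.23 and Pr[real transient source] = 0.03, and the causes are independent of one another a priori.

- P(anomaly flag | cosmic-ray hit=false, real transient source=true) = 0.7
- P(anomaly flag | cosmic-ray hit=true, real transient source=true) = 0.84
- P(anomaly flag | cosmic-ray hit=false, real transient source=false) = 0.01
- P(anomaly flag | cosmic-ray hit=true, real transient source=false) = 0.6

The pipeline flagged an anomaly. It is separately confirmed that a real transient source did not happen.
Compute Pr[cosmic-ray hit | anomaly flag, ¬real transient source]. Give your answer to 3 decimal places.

P(anomaly flag | ¬real transient source) = 0.01·0.77 + 0.6·0.23 = 0.007700 + 0.138000 = 0.145700
Of this, 0.138000 comes from 0.6·0.23 (the cosmic-ray hit=true cases).
Hence the posterior is 0.138000/0.145700 ≈ 0.947.

Pr[cosmic-ray hit | anomaly flag, ¬real transient source] ≈ 0.947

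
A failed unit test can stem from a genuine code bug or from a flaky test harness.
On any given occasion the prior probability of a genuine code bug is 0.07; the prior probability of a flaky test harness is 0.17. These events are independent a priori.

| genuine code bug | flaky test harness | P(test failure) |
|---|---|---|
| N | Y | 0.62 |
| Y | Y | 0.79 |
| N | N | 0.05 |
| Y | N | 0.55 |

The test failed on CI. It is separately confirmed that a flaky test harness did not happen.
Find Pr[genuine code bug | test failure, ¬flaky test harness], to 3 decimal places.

Pr[genuine code bug | test failure, ¬flaky test harness] ≈ 0.453

Enumerate both values of genuine code bug and weight by the priors:
  P(test failure | ¬flaky test harness) = 0.05·0.93 + 0.55·0.07
        = 0.046500 + 0.038500 = 0.085000
The terms with genuine code bug present sum to 0.038500, so
  P(genuine code bug | test failure, ¬flaky test harness) = 0.038500 / 0.085000 ≈ 0.453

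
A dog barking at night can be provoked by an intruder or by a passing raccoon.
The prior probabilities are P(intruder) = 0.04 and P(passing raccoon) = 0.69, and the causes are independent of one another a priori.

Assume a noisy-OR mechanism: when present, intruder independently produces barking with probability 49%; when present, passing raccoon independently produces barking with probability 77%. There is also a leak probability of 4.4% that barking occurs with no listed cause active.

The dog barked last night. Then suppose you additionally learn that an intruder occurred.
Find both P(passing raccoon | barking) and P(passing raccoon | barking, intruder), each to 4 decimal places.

P(passing raccoon | barking) ≈ 0.9653; P(passing raccoon | barking, intruder) ≈ 0.7941

Under noisy-OR, P(barking | causes) = 1 − (1−0.044)·∏(1−qᵢ) over the active causes.
Enumerate the 4 (intruder, passing raccoon) configurations and weight by the priors:
  P(barking) = 0.044*0.96*0.31 + 0.78012*0.96*0.69 + 0.51244*0.04*0.31 + 0.887861*0.04*0.69
        = 0.013094 + 0.516751 + 0.006354 + 0.024505 = 0.560704
Keeping only the passing raccoon-present terms gives 0.541256, so
  P(passing raccoon | barking) = 0.541256 / 0.560704 ≈ 0.9653

With the extra evidence:
P(barking | intruder) = 0.51244·0.31 + 0.887861·0.69 = 0.158856 + 0.612624 = 0.771480
The passing raccoon-present share is 0.887861·0.69 = 0.612624.
Hence the posterior is 0.612624/0.771480 ≈ 0.7941.
The drop from 0.9653 to 0.7941 is the explaining-away (discounting) effect.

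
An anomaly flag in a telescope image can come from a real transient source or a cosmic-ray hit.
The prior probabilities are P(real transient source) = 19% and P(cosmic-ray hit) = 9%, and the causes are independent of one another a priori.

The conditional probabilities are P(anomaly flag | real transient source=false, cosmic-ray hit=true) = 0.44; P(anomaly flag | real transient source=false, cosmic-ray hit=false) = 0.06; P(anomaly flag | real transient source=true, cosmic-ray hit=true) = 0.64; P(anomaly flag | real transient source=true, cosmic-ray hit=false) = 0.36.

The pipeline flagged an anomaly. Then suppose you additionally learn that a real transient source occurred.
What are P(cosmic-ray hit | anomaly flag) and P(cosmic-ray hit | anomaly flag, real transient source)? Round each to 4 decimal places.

P(cosmic-ray hit | anomaly flag) ≈ 0.2878; P(cosmic-ray hit | anomaly flag, real transient source) ≈ 0.1495

P(anomaly flag) = 0.06·0.81·0.91 + 0.44·0.81·0.09 + 0.36·0.19·0.91 + 0.64·0.19·0.09 = 0.044226 + 0.032076 + 0.062244 + 0.010944 = 0.149490
Of this, 0.043020 comes from 0.032076 + 0.010944 (the cosmic-ray hit=true cases).
P(cosmic-ray hit | anomaly flag) = 0.043020 / 0.149490 ≈ 0.2878

Now also conditioning on real transient source=true:
For the numerator, keep only cosmic-ray hit=true terms: 0.64·0.09 = 0.057600
The normalizing constant is 0.36·0.91 + 0.64·0.09 = 0.385200
P(cosmic-ray hit | anomaly flag, real transient source) = 0.057600/0.385200 ≈ 0.1495
Conditioning on real transient source lowers the posterior on cosmic-ray hit: the classic explaining-away effect in a common-effect structure.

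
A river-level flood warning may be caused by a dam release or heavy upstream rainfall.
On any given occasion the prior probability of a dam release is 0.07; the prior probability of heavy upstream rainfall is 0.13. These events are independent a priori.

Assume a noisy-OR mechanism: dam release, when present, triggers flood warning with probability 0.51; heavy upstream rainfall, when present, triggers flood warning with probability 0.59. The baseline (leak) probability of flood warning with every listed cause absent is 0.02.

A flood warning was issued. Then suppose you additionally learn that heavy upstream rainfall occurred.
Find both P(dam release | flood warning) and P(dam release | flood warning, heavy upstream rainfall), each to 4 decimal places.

P(dam release | flood warning) ≈ 0.3057; P(dam release | flood warning, heavy upstream rainfall) ≈ 0.0918

Under noisy-OR, P(flood warning | causes) = 1 − (1−0.02)·∏(1−qᵢ) over the active causes.
For the numerator, keep only dam release=true terms: 0.031656 + 0.007308 = 0.038964
The normalizing constant is 0.02×0.93×0.87 + 0.5982×0.93×0.13 + 0.5198×0.07×0.87 + 0.803118×0.07×0.13 = 0.127468
P(dam release | flood warning) = 0.038964/0.127468 ≈ 0.3057

Now also conditioning on heavy upstream rainfall=true:
Weight on dam release=true, given the evidence: 0.803118·0.07 = 0.056218
The normalizing constant is 0.5982·0.93 + 0.803118·0.07 = 0.612544
P(dam release | flood warning, heavy upstream rainfall) = 0.056218/0.612544 ≈ 0.0918
This is intercausal reasoning (explaining away): once heavy upstream rainfall accounts for the flood warning, dam release becomes less likely.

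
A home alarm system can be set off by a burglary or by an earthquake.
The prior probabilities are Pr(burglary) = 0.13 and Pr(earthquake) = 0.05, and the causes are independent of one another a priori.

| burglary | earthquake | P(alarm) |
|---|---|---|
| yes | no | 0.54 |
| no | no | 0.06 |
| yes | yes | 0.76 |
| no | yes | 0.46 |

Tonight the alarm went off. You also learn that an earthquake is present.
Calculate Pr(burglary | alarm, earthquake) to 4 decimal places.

Pr(burglary | alarm, earthquake) ≈ 0.1980

Weight on burglary=true, given the evidence: 0.76*0.13 = 0.098800
Denominator P(alarm | earthquake): 0.46*0.87 + 0.76*0.13 = 0.499000
Posterior = 0.098800 / 0.499000 ≈ 0.1980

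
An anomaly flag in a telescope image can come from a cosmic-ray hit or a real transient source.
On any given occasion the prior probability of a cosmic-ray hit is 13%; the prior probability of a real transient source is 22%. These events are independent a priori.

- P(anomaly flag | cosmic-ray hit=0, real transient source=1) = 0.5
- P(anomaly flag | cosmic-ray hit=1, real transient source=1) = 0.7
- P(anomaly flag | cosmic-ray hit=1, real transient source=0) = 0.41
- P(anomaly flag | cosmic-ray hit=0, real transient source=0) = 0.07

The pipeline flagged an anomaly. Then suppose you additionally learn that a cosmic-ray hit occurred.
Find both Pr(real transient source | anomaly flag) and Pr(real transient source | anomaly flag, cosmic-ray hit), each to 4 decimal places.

Pr(real transient source | anomaly flag) ≈ 0.5651; Pr(real transient source | anomaly flag, cosmic-ray hit) ≈ 0.3250

P(anomaly flag) = 0.07*0.87*0.78 + 0.5*0.87*0.22 + 0.41*0.13*0.78 + 0.7*0.13*0.22 = 0.047502 + 0.095700 + 0.041574 + 0.020020 = 0.204796
Of this, 0.115720 comes from 0.095700 + 0.020020 (the real transient source=true cases).
So P(real transient source | anomaly flag) = 0.115720/0.204796 ≈ 0.5651.

Now also conditioning on cosmic-ray hit=true:
P(anomaly flag | cosmic-ray hit) = 0.41·0.78 + 0.7·0.22 = 0.319800 + 0.154000 = 0.473800
Restricting to configurations with real transient source present: 0.7·0.22 = 0.154000.
Hence the posterior is 0.154000/0.473800 ≈ 0.3250.
— cosmic-ray hit explains away the evidence for real transient source.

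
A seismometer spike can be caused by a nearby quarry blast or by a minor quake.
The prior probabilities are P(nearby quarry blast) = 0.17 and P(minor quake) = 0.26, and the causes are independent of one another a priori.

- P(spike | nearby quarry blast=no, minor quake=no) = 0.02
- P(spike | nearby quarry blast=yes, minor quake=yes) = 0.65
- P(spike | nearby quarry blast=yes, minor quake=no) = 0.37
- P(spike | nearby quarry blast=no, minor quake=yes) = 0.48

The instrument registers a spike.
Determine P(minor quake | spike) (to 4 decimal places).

P(minor quake | spike) ≈ 0.6922

P(spike) = 0.02×0.83×0.74 + 0.48×0.83×0.26 + 0.37×0.17×0.74 + 0.65×0.17×0.26 = 0.012284 + 0.103584 + 0.046546 + 0.028730 = 0.191144
The minor quake-present share is 0.103584 + 0.028730 = 0.132314.
Hence the posterior is 0.132314/0.191144 ≈ 0.6922.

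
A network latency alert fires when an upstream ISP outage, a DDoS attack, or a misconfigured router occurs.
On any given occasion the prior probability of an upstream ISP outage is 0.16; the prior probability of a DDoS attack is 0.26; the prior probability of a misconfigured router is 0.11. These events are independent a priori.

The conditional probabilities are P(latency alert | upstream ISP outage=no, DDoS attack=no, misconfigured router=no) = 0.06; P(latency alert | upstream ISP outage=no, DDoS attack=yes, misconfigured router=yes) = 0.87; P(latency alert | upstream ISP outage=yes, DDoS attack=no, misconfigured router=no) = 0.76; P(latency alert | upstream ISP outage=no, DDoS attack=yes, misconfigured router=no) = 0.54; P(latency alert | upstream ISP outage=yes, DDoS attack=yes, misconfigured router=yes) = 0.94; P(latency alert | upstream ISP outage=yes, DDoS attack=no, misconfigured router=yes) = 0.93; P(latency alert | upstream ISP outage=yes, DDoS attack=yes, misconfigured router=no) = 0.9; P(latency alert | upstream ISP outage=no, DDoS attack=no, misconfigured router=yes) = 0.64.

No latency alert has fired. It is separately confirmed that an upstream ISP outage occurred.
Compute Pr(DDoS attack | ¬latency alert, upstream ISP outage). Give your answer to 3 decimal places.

Pr(DDoS attack | ¬latency alert, upstream ISP outage) ≈ 0.132

Numerator (weight on configurations with DDoS attack): 0.023140 + 0.001716 = 0.024856
Normalizer over all consistent configurations: 0.24×0.74×0.89 + 0.07×0.74×0.11 + 0.1×0.26×0.89 + 0.06×0.26×0.11 = 0.188618
P(DDoS attack | ¬latency alert, upstream ISP outage) = 0.024856/0.188618 ≈ 0.132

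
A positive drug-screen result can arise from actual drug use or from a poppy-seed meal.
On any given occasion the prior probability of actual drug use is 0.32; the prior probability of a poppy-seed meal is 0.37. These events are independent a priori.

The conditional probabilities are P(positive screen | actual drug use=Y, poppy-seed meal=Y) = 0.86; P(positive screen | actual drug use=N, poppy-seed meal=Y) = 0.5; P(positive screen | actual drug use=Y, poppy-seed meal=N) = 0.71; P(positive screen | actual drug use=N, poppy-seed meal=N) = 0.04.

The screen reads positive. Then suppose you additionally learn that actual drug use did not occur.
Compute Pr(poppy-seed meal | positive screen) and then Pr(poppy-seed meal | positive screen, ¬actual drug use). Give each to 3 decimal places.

P(positive screen) = 0.04*0.68*0.63 + 0.5*0.68*0.37 + 0.71*0.32*0.63 + 0.86*0.32*0.37 = 0.017136 + 0.125800 + 0.143136 + 0.101824 = 0.387896
Of this, 0.227624 comes from 0.125800 + 0.101824 (the poppy-seed meal=true cases).
So P(poppy-seed meal | positive screen) = 0.227624/0.387896 ≈ 0.587.

Now also conditioning on actual drug use≠true:
Weight on poppy-seed meal=true, given the evidence: 0.5*0.37 = 0.185000
The normalizing constant is 0.04*0.63 + 0.5*0.37 = 0.210200
Posterior = 0.185000 / 0.210200 ≈ 0.880

Pr(poppy-seed meal | positive screen) ≈ 0.587; Pr(poppy-seed meal | positive screen, ¬actual drug use) ≈ 0.880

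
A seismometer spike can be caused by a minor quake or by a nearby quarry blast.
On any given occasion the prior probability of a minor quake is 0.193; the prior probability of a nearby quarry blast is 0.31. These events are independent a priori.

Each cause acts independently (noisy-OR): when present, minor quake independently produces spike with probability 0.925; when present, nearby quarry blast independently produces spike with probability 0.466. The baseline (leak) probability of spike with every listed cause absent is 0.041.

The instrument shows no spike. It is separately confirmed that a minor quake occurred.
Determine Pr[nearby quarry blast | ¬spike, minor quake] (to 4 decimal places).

Under noisy-OR, P(spike | causes) = 1 − (1−0.041)·∏(1−qᵢ) over the active causes.
For the numerator, keep only nearby quarry blast=true terms: 0.038408·0.31 = 0.011906
Normalizer over all consistent configurations: 0.071925·0.69 + 0.038408·0.31 = 0.061534
P(nearby quarry blast | ¬spike, minor quake) = 0.011906/0.061534 ≈ 0.1935

Pr[nearby quarry blast | ¬spike, minor quake] ≈ 0.1935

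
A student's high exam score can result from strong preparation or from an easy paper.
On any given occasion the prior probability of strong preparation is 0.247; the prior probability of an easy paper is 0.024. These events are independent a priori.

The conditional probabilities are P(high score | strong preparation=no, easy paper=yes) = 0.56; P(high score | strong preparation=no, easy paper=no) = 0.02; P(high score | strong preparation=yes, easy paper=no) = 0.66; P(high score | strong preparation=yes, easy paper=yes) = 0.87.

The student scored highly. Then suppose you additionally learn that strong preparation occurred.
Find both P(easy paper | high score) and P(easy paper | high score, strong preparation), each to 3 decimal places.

P(easy paper | high score) ≈ 0.081; P(easy paper | high score, strong preparation) ≈ 0.031

Sum P(high score|·) weighted by the priors over the 4 (strong preparation, easy paper) configurations:
  P(high score) = 0.02×0.753×0.976 + 0.56×0.753×0.024 + 0.66×0.247×0.976 + 0.87×0.247×0.024
        = 0.014699 + 0.010120 + 0.159108 + 0.005157 = 0.189084
Keeping only the easy paper-present terms gives 0.015277, so
  P(easy paper | high score) = 0.015277 / 0.189084 ≈ 0.081

Now also conditioning on strong preparation=true:
Enumerate both values of easy paper and weight by the priors:
  P(high score | strong preparation) = 0.66*0.976 + 0.87*0.024
        = 0.644160 + 0.020880 = 0.665040
Configurations with easy paper contribute 0.020880, so
  P(easy paper | high score, strong preparation) = 0.020880 / 0.665040 ≈ 0.031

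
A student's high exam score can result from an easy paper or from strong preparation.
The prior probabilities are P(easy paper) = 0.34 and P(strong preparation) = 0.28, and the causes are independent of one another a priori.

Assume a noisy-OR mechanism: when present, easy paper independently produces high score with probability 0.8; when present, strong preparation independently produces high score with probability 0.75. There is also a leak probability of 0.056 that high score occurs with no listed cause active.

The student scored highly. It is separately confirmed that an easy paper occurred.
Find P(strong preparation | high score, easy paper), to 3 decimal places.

Under noisy-OR, P(high score | causes) = 1 − (1−0.056)·∏(1−qᵢ) over the active causes.
P(high score | easy paper) = 0.8112×0.72 + 0.9528×0.28 = 0.584064 + 0.266784 = 0.850848
The strong preparation-present share is 0.9528×0.28 = 0.266784.
So P(strong preparation | high score, easy paper) = 0.266784/0.850848 ≈ 0.314.

P(strong preparation | high score, easy paper) ≈ 0.314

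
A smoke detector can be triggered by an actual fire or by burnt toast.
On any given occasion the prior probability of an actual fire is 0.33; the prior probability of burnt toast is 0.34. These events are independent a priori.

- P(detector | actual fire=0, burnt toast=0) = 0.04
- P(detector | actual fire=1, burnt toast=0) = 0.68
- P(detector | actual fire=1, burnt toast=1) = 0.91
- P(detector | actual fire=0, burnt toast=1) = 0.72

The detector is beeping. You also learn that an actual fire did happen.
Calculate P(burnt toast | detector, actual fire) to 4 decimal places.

P(burnt toast | detector, actual fire) ≈ 0.4081

Numerator (weight on configurations with burnt toast): 0.91×0.34 = 0.309400
Denominator P(detector | actual fire): 0.68×0.66 + 0.91×0.34 = 0.758200
Posterior = 0.309400 / 0.758200 ≈ 0.4081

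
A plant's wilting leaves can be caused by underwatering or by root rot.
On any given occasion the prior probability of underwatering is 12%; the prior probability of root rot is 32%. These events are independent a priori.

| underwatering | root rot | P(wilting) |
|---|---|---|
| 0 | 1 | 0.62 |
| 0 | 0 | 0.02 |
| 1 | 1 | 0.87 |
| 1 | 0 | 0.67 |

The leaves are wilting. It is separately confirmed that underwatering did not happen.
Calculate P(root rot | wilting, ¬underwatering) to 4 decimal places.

P(root rot | wilting, ¬underwatering) ≈ 0.9358

Enumerate both values of root rot and weight by the priors:
  P(wilting | ¬underwatering) = 0.02·0.68 + 0.62·0.32
        = 0.013600 + 0.198400 = 0.212000
The terms with root rot present sum to 0.198400, so
  P(root rot | wilting, ¬underwatering) = 0.198400 / 0.212000 ≈ 0.9358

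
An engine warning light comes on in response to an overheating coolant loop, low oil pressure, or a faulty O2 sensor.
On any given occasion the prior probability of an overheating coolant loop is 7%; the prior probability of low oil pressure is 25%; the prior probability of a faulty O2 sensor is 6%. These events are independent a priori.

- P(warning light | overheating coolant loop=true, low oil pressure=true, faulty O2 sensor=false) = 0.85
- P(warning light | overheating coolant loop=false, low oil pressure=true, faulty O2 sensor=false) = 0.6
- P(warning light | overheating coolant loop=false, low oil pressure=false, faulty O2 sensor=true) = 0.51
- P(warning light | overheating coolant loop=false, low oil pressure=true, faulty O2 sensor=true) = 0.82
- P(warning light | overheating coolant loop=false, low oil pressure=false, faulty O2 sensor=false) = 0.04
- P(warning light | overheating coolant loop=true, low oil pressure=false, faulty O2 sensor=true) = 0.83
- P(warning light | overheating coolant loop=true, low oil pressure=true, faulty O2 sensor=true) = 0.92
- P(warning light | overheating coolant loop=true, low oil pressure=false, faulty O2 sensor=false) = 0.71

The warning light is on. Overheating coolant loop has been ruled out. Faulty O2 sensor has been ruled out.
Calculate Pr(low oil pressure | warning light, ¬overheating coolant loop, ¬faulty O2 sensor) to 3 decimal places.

Sum P(warning light|·) weighted by the priors over both values of low oil pressure:
  P(warning light | ¬overheating coolant loop, ¬faulty O2 sensor) = 0.04×0.75 + 0.6×0.25
        = 0.030000 + 0.150000 = 0.180000
The terms with low oil pressure present sum to 0.150000, so
  P(low oil pressure | warning light, ¬overheating coolant loop, ¬faulty O2 sensor) = 0.150000 / 0.180000 ≈ 0.833

Pr(low oil pressure | warning light, ¬overheating coolant loop, ¬faulty O2 sensor) ≈ 0.833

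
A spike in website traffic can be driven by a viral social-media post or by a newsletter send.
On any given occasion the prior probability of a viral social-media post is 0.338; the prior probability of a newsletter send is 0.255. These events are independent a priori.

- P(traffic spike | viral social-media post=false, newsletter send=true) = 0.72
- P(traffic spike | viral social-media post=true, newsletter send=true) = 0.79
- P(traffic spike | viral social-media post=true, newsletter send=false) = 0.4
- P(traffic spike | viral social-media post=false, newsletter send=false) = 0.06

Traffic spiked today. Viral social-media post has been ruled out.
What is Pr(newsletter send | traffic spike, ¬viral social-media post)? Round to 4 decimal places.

Sum P(traffic spike|·) weighted by the priors over both values of newsletter send:
  P(traffic spike | ¬viral social-media post) = 0.06·0.745 + 0.72·0.255
        = 0.044700 + 0.183600 = 0.228300
Keeping only the newsletter send-present terms gives 0.183600, so
  P(newsletter send | traffic spike, ¬viral social-media post) = 0.183600 / 0.228300 ≈ 0.8042

Pr(newsletter send | traffic spike, ¬viral social-media post) ≈ 0.8042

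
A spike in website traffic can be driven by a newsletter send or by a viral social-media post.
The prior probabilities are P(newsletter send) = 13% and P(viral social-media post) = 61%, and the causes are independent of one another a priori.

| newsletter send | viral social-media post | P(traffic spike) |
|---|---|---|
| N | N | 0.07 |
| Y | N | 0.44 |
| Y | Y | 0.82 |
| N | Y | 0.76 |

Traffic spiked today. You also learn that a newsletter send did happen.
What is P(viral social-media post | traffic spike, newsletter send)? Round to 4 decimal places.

P(traffic spike | newsletter send) = 0.44*0.39 + 0.82*0.61 = 0.171600 + 0.500200 = 0.671800
The viral social-media post-present share is 0.82*0.61 = 0.500200.
Hence the posterior is 0.500200/0.671800 ≈ 0.7446.

P(viral social-media post | traffic spike, newsletter send) ≈ 0.7446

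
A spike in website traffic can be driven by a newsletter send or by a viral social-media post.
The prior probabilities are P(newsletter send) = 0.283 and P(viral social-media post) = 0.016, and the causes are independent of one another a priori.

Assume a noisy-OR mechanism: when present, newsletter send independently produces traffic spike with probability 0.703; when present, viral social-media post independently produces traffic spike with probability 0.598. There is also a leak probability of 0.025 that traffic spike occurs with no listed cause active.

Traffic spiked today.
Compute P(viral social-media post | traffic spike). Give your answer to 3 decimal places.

P(viral social-media post | traffic spike) ≈ 0.048

Under noisy-OR, P(traffic spike | causes) = 1 − (1−0.025)·∏(1−qᵢ) over the active causes.
Enumerate the 4 (newsletter send, viral social-media post) configurations and weight by the priors:
  P(traffic spike) = 0.025×0.717×0.984 + 0.60805×0.717×0.016 + 0.710425×0.283×0.984 + 0.883591×0.283×0.016
        = 0.017638 + 0.006976 + 0.197833 + 0.004001 = 0.226448
Keeping only the viral social-media post-present terms gives 0.010977, so
  P(viral social-media post | traffic spike) = 0.010977 / 0.226448 ≈ 0.048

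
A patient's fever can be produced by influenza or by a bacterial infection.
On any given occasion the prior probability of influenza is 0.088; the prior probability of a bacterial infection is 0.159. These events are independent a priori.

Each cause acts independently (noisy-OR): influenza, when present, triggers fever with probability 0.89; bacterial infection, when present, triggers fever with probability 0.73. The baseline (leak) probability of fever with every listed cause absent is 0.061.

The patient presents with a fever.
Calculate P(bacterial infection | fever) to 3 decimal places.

Under noisy-OR, P(fever | causes) = 1 − (1−0.061)·∏(1−qᵢ) over the active causes.
For the numerator, keep only bacterial infection=true terms: 0.108244 + 0.013602 = 0.121846
Normalizer over all consistent configurations: 0.061*0.912*0.841 + 0.74647*0.912*0.159 + 0.89671*0.088*0.841 + 0.972112*0.088*0.159 = 0.234997
Posterior = 0.121846 / 0.234997 ≈ 0.519

P(bacterial infection | fever) ≈ 0.519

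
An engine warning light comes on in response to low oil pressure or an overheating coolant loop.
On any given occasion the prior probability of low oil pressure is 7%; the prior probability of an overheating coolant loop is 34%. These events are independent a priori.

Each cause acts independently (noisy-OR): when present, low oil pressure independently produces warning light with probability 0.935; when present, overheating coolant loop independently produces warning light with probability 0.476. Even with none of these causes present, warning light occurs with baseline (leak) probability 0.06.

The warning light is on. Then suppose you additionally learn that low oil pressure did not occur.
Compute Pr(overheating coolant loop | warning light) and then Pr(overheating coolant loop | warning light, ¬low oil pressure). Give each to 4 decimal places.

Under noisy-OR, P(warning light | causes) = 1 − (1−0.06)·∏(1−qᵢ) over the active causes.
For the numerator, keep only overheating coolant loop=true terms: 0.160453 + 0.023038 = 0.183491
Denominator P(warning light): 0.06·0.93·0.66 + 0.50744·0.93·0.34 + 0.9389·0.07·0.66 + 0.967984·0.07·0.34 = 0.263696
P(overheating coolant loop | warning light) = 0.183491/0.263696 ≈ 0.6958

With the extra evidence:
For the numerator, keep only overheating coolant loop=true terms: 0.50744*0.34 = 0.172530
Denominator P(warning light | ¬low oil pressure): 0.06*0.66 + 0.50744*0.34 = 0.212130
P(overheating coolant loop | warning light, ¬low oil pressure) = 0.172530/0.212130 ≈ 0.8133

Pr(overheating coolant loop | warning light) ≈ 0.6958; Pr(overheating coolant loop | warning light, ¬low oil pressure) ≈ 0.8133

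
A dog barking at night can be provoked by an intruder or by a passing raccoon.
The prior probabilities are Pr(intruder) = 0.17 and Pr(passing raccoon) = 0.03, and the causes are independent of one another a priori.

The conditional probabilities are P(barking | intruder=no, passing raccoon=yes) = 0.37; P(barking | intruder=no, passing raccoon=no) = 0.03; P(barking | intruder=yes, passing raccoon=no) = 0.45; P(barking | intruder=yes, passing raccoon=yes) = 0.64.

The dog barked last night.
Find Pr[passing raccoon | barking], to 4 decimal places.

Pr[passing raccoon | barking] ≈ 0.1126

Numerator (weight on configurations with passing raccoon): 0.009213 + 0.003264 = 0.012477
Denominator P(barking): 0.03×0.83×0.97 + 0.37×0.83×0.03 + 0.45×0.17×0.97 + 0.64×0.17×0.03 = 0.110835
Posterior = 0.012477 / 0.110835 ≈ 0.1126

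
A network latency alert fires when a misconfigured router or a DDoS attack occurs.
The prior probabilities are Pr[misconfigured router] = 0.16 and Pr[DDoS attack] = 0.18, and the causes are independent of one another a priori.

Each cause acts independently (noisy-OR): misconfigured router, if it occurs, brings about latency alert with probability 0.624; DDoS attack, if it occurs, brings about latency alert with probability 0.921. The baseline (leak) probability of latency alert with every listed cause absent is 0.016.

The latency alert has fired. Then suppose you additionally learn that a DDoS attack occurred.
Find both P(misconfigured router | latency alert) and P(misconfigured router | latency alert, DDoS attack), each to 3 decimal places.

P(misconfigured router | latency alert) ≈ 0.424; P(misconfigured router | latency alert, DDoS attack) ≈ 0.167

Under noisy-OR, P(latency alert | causes) = 1 − (1−0.016)·∏(1−qᵢ) over the active causes.
Weight on misconfigured router=true, given the evidence: 0.082658 + 0.027958 = 0.110616
The normalizing constant is 0.016·0.84·0.82 + 0.922264·0.84·0.18 + 0.630016·0.16·0.82 + 0.970771·0.16·0.18 = 0.261083
Posterior = 0.110616 / 0.261083 ≈ 0.424

Now condition on the additional information:
By total probability over both values of misconfigured router:
  P(latency alert | DDoS attack) = 0.922264·0.84 + 0.970771·0.16
        = 0.774702 + 0.155323 = 0.930025
Keeping only the misconfigured router-present terms gives 0.155323, so
  P(misconfigured router | latency alert, DDoS attack) = 0.155323 / 0.930025 ≈ 0.167
The drop from 0.424 to 0.167 is the explaining-away (discounting) effect.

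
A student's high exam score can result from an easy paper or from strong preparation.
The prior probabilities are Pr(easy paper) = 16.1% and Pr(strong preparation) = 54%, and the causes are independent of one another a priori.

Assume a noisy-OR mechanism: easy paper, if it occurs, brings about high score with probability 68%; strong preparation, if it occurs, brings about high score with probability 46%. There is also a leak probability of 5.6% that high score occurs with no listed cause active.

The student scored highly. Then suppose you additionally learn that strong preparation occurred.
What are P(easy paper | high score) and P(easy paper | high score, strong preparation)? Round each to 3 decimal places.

Under noisy-OR, P(high score | causes) = 1 − (1−0.056)·∏(1−qᵢ) over the active causes.
By total probability over the 4 (easy paper, strong preparation) configurations:
  P(high score) = 0.056*0.839*0.46 + 0.49024*0.839*0.54 + 0.69792*0.161*0.46 + 0.836877*0.161*0.54
        = 0.021613 + 0.222108 + 0.051688 + 0.072758 = 0.368167
Keeping only the easy paper-present terms gives 0.124446, so
  P(easy paper | high score) = 0.124446 / 0.368167 ≈ 0.338

With the extra evidence:
By total probability over both values of easy paper:
  P(high score | strong preparation) = 0.49024×0.839 + 0.836877×0.161
        = 0.411311 + 0.134737 = 0.546048
Configurations with easy paper contribute 0.134737, so
  P(easy paper | high score, strong preparation) = 0.134737 / 0.546048 ≈ 0.247
This is intercausal reasoning (explaining away): once strong preparation accounts for the high score, easy paper becomes less likely.

P(easy paper | high score) ≈ 0.338; P(easy paper | high score, strong preparation) ≈ 0.247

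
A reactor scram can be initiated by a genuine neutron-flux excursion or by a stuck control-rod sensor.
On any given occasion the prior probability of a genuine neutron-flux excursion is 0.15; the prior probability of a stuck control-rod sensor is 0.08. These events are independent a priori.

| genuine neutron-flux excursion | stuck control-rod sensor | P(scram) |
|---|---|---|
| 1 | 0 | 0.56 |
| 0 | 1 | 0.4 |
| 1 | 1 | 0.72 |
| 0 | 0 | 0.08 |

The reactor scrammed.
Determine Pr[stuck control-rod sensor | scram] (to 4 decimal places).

Pr[stuck control-rod sensor | scram] ≈ 0.2040

Sum P(scram|·) weighted by the priors over the 4 (genuine neutron-flux excursion, stuck control-rod sensor) configurations:
  P(scram) = 0.08·0.85·0.92 + 0.4·0.85·0.08 + 0.56·0.15·0.92 + 0.72·0.15·0.08
        = 0.062560 + 0.027200 + 0.077280 + 0.008640 = 0.175680
Keeping only the stuck control-rod sensor-present terms gives 0.035840, so
  P(stuck control-rod sensor | scram) = 0.035840 / 0.175680 ≈ 0.2040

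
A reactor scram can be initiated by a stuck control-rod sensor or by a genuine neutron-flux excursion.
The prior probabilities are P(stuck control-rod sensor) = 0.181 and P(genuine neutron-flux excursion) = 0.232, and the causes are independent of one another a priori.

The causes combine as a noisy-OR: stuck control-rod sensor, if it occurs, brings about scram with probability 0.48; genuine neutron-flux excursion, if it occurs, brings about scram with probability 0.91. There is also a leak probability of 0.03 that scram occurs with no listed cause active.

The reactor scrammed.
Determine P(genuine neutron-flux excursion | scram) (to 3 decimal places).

Under noisy-OR, P(scram | causes) = 1 − (1−0.03)·∏(1−qᵢ) over the active causes.
Weight on genuine neutron-flux excursion=true, given the evidence: 0.173420 + 0.040086 = 0.213506
The normalizing constant is 0.03×0.819×0.768 + 0.9127×0.819×0.232 + 0.4956×0.181×0.768 + 0.954604×0.181×0.232 = 0.301268
Posterior = 0.213506 / 0.301268 ≈ 0.709

P(genuine neutron-flux excursion | scram) ≈ 0.709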